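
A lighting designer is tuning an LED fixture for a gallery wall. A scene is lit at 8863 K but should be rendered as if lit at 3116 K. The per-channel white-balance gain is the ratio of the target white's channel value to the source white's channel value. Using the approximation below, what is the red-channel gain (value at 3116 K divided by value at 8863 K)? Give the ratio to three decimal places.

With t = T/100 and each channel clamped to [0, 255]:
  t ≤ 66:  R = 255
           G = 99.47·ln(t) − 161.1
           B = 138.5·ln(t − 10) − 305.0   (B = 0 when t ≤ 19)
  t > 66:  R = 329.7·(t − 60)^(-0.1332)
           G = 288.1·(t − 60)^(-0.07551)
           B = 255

1.209

At 8863 K (t = 88.63):
  R = 329.7·(88.63 − 60)^(-0.1332) = 329.7·28.63^(-0.1332) = 329.7·0.63966 = 210.897.
At 3116 K (t = 31.16):
  R = 255 by definition for t ≤ 66.
Gain = 255.000 / 210.897 = 1.2091 → 1.209.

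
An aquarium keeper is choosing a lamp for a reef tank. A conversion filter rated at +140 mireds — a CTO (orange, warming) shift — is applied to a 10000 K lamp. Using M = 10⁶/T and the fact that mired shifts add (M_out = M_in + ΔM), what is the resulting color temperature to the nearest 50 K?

4150 K

M_in = 10⁶/10000 = 100.00 mireds.
M_out = 100.00 + (+140) = 240.00 mireds.
T_out = 10⁶/240.00 = 4166.7 K → 4150 K.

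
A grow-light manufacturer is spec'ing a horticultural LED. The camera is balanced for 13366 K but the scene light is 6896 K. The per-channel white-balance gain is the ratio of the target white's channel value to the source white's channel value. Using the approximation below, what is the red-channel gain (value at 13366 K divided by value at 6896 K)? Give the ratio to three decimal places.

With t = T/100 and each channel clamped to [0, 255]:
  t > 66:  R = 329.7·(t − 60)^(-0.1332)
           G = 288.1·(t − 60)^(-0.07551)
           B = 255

At 6896 K (t = 68.96):
  R = 329.7·(68.96 − 60)^(-0.1332) = 329.7·8.96^(-0.1332) = 329.7·0.74671 = 246.191.
At 13366 K (t = 133.66):
  R = 329.7·(133.66 − 60)^(-0.1332) = 329.7·73.66^(-0.1332) = 329.7·0.56401 = 185.953.
Gain = 185.953 / 246.191 = 0.7553 → 0.755.

0.755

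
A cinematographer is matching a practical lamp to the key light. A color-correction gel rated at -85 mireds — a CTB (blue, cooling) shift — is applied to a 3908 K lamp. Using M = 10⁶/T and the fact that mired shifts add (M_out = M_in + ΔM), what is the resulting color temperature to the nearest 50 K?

5850 K

M_in = 10⁶/3908 = 255.89 mireds.
M_out = 255.89 + (-85) = 170.89 mireds.
T_out = 10⁶/170.89 = 5851.9 K → 5850 K.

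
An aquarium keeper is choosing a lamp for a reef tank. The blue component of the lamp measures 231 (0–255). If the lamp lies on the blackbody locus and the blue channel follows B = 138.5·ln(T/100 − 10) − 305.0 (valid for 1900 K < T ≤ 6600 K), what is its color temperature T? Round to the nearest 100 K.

5800 K

ln(t − 10) = (231 + 305.0) / 138.5 = 3.8700.
t − 10 = e^3.8700 = 47.944, so t = 57.944.
T = 100·t = 5794 K → 5800 K to the nearest 100 K.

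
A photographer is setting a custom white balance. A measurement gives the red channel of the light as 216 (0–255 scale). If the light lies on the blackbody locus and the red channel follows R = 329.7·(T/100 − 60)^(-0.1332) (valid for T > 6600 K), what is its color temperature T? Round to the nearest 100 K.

8400 K

(t − 60)^(-0.1332) = 216/329.7 = 0.65514.
t − 60 = 0.65514^(1/-0.1332) = 0.65514^(-7.508) = 23.926, so t = 83.926.
T = 100·t = 8393 K → 8400 K to the nearest 100 K.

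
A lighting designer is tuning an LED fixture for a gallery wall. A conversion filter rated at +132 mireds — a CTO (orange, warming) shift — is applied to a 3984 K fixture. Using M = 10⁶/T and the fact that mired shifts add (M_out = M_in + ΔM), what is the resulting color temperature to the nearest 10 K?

2610 K

M_in = 10⁶/3984 = 251.00 mireds.
M_out = 251.00 + (+132) = 383.00 mireds.
T_out = 10⁶/383.00 = 2610.9 K → 2610 K.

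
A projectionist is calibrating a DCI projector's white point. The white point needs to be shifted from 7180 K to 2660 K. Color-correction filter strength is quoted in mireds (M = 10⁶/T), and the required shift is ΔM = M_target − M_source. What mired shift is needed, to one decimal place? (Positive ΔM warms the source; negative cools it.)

M_source = 10⁶/7180 = 139.276; M_target = 10⁶/2660 = 375.940.
ΔM = 375.940 − 139.276 = 236.664 → +236.7 mireds, a warming shift.

+236.7 mireds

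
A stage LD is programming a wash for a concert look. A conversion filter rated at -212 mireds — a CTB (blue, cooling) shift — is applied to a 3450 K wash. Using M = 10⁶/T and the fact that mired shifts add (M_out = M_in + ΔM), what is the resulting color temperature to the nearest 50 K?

M_in = 10⁶/3450 = 289.86 mireds.
M_out = 289.86 + (-212) = 77.86 mireds.
T_out = 10⁶/77.86 = 12844.4 K → 12850 K.

12850 K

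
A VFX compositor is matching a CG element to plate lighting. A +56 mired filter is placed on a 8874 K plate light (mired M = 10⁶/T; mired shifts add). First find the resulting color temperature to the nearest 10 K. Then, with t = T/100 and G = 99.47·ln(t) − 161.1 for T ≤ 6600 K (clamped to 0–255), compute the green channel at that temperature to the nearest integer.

245

M_in = 10⁶/8874 = 112.69; M_out = 112.69 + (+56) = 168.69.
T_out = 10⁶/168.69 = 5928.1 K → 5930 K; t = 59.3.
G = 99.47·ln 59.3 − 161.1 = 99.47·4.0826 − 161.1 = 244.997.
Rounded: 245.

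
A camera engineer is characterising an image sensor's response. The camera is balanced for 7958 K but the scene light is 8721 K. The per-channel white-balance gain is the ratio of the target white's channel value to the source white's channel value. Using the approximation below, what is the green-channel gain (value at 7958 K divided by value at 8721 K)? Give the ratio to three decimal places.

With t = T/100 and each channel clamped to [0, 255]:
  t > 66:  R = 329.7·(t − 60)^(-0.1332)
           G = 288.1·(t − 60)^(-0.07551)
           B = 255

At 8721 K (t = 87.21):
  G = 288.1·(87.21 − 60)^(-0.07551) = 288.1·27.21^(-0.07551) = 288.1·0.77923 = 224.495.
At 7958 K (t = 79.58):
  G = 288.1·(79.58 − 60)^(-0.07551) = 288.1·19.58^(-0.07551) = 288.1·0.79883 = 230.143.
Gain = 230.143 / 224.495 = 1.0252 → 1.025.

1.025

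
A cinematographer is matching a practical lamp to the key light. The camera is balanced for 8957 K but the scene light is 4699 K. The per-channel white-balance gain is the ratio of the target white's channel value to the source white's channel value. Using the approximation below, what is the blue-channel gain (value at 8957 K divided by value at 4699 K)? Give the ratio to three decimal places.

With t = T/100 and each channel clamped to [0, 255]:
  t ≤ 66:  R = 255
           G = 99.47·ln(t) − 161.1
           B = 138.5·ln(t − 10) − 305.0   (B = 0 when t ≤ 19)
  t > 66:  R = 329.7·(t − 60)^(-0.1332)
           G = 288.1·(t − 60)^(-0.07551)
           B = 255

At 4699 K (t = 46.99):
  B = 138.5·ln(46.99 − 10) − 305.0 = 138.5·ln 36.99 − 305.0 = 138.5·3.6106 − 305.0 = 195.075.
At 8957 K (t = 89.57):
  B = 255 by definition for t > 66.
Gain = 255.000 / 195.075 = 1.3072 → 1.307.

1.307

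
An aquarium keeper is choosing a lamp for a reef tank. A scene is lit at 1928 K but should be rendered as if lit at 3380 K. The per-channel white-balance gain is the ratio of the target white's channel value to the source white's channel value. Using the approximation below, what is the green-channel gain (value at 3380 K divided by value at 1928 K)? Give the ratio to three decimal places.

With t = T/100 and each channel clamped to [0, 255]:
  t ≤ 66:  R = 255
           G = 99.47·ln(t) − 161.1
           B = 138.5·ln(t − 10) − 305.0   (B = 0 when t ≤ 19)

At 1928 K (t = 19.28):
  G = 99.47·ln 19.28 − 161.1 = 99.47·2.9591 − 161.1 = 133.239.
At 3380 K (t = 33.8):
  G = 99.47·ln 33.8 − 161.1 = 99.47·3.5205 − 161.1 = 189.080.
Gain = 189.080 / 133.239 = 1.4191 → 1.419.

1.419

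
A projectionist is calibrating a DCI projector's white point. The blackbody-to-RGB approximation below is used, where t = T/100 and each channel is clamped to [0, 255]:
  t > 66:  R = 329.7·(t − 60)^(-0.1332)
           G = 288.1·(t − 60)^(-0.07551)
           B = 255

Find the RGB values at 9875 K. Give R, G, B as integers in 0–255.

t = 9875/100 = 98.75; the t > 66 branch applies.
R = 329.7·(98.75 − 60)^(-0.1332) = 329.7·38.75^(-0.1332) = 329.7·0.61439 = 202.563.
G = 288.1·(98.75 − 60)^(-0.07551) = 288.1·38.75^(-0.07551) = 288.1·0.75870 = 218.581.
B = 255 by definition for t > 66.
Rounded: (203, 219, 255).

R=203, G=219, B=255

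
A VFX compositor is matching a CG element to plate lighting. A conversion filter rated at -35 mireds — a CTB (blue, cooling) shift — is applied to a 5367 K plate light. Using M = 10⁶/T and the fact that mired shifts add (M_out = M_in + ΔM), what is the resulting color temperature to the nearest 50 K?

M_in = 10⁶/5367 = 186.32 mireds.
M_out = 186.32 + (-35) = 151.32 mireds.
T_out = 10⁶/151.32 = 6608.3 K → 6600 K.

6600 K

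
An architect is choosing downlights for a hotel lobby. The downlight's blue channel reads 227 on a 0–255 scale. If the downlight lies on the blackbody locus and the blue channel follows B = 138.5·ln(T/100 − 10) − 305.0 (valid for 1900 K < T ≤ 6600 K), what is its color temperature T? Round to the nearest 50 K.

ln(t − 10) = (227 + 305.0) / 138.5 = 3.8412.
t − 10 = e^3.8412 = 46.579, so t = 56.579.
T = 100·t = 5658 K → 5650 K to the nearest 50 K.

5650 K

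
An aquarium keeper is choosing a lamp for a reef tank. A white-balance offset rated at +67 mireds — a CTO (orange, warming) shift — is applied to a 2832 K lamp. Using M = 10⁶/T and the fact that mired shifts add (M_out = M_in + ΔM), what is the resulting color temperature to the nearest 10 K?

2380 K

M_in = 10⁶/2832 = 353.11 mireds.
M_out = 353.11 + (+67) = 420.11 mireds.
T_out = 10⁶/420.11 = 2380.3 K → 2380 K.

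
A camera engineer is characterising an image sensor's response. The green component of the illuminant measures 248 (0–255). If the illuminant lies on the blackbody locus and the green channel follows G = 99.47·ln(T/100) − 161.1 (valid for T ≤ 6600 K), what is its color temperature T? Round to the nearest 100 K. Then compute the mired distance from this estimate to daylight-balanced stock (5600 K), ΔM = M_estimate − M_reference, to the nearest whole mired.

-15 mireds

ln t = (248 + 161.1) / 99.47 = 4.1128.
t = e^4.1128 = 61.117.
T = 100·t = 6112 K → 6100 K to the nearest 100 K.
M_estimate = 10⁶/6100 = 163.93; M_reference = 10⁶/5600 = 178.57.
ΔM = 163.93 − 178.57 = -14.64 → -15 mireds.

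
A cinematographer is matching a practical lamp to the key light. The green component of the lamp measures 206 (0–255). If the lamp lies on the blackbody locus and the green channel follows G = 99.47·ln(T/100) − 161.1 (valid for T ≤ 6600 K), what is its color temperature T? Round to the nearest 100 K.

ln t = (206 + 161.1) / 99.47 = 3.6906.
t = e^3.6906 = 40.067.
T = 100·t = 4007 K → 4000 K to the nearest 100 K.

4000 K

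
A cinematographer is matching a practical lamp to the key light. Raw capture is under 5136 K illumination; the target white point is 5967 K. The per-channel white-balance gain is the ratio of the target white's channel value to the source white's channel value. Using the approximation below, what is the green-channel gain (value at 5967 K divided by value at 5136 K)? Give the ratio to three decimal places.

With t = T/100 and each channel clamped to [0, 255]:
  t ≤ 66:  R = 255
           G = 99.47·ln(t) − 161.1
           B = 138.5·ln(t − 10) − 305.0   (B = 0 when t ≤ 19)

At 5136 K (t = 51.36):
  G = 99.47·ln 51.36 − 161.1 = 99.47·3.9389 − 161.1 = 230.698.
At 5967 K (t = 59.67):
  G = 99.47·ln 59.67 − 161.1 = 99.47·4.0888 − 161.1 = 245.616.
Gain = 245.616 / 230.698 = 1.0647 → 1.065.

1.065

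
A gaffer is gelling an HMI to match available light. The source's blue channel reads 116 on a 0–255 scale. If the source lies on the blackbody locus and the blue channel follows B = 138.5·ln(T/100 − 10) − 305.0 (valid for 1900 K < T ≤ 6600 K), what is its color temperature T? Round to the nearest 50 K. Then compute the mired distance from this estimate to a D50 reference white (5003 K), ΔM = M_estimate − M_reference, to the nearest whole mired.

ln(t − 10) = (116 + 305.0) / 138.5 = 3.0397.
t − 10 = e^3.0397 = 20.899, so t = 30.899.
T = 100·t = 3090 K → 3100 K to the nearest 50 K.
M_estimate = 10⁶/3100 = 322.58; M_reference = 10⁶/5003 = 199.88.
ΔM = 322.58 − 199.88 = 122.70 → +123 mireds.

+123 mireds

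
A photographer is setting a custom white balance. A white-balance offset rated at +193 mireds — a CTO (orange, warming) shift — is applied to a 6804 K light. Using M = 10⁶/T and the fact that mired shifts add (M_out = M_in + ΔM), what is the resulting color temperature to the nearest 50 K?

2950 K

M_in = 10⁶/6804 = 146.97 mireds.
M_out = 146.97 + (+193) = 339.97 mireds.
T_out = 10⁶/339.97 = 2941.4 K → 2950 K.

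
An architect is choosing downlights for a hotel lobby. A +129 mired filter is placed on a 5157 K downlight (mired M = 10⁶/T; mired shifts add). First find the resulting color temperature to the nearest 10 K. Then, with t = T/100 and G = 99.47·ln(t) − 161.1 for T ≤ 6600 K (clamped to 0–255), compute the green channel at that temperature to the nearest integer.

180

M_in = 10⁶/5157 = 193.91; M_out = 193.91 + (+129) = 322.91.
T_out = 10⁶/322.91 = 3096.8 K → 3100 K; t = 31.
G = 99.47·ln 31 − 161.1 = 99.47·3.4340 − 161.1 = 180.479.
Rounded: 180.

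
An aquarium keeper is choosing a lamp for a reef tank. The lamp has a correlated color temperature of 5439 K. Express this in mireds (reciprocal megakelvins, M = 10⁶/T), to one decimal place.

183.9 mireds

M = 10⁶ / 5439 = 183.857 → 183.9 mireds.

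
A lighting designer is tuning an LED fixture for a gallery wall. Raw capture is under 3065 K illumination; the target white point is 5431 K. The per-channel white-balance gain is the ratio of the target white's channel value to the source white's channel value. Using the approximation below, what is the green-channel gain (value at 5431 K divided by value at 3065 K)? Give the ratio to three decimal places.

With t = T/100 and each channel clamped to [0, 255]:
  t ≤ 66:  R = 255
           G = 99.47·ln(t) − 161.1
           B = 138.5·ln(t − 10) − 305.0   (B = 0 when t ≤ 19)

1.317

At 3065 K (t = 30.65):
  G = 99.47·ln 30.65 − 161.1 = 99.47·3.4226 − 161.1 = 179.349.
At 5431 K (t = 54.31):
  G = 99.47·ln 54.31 − 161.1 = 99.47·3.9947 − 161.1 = 236.254.
Gain = 236.254 / 179.349 = 1.3173 → 1.317.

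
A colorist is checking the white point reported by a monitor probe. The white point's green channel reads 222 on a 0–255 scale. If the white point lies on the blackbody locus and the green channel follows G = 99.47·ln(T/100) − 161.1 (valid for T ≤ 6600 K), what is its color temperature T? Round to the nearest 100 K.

4700 K

ln t = (222 + 161.1) / 99.47 = 3.8514.
t = e^3.8514 = 47.059.
T = 100·t = 4706 K → 4700 K to the nearest 100 K.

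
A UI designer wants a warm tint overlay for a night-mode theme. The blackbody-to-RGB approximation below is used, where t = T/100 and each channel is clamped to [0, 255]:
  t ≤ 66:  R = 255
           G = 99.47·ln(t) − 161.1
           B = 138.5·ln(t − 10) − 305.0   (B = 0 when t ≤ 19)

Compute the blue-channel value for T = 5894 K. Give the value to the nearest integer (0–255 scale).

234

t = 5894/100 = 58.94; the t ≤ 66 branch applies.
B = 138.5·ln(58.94 − 10) − 305.0 = 138.5·ln 48.94 − 305.0 = 138.5·3.8906 − 305.0 = 233.847.
Rounded: 234.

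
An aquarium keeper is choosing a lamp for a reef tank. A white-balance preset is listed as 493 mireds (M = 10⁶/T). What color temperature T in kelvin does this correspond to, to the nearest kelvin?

2028 K

T = 10⁶ / 493 = 2028.40 K → 2028 K.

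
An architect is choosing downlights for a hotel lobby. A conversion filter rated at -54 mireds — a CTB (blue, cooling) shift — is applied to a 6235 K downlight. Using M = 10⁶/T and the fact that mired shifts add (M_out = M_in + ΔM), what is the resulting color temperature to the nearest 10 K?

9400 K

M_in = 10⁶/6235 = 160.38 mireds.
M_out = 160.38 + (-54) = 106.38 mireds.
T_out = 10⁶/106.38 = 9399.8 K → 9400 K.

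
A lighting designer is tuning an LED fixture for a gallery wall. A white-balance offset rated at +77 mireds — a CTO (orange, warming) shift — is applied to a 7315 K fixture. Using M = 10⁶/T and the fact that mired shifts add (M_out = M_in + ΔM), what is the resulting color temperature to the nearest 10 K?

4680 K

M_in = 10⁶/7315 = 136.71 mireds.
M_out = 136.71 + (+77) = 213.71 mireds.
T_out = 10⁶/213.71 = 4679.3 K → 4680 K.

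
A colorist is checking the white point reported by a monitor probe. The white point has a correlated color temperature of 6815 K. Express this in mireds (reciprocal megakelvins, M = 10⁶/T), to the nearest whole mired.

M = 10⁶ / 6815 = 146.735 → 147 mireds.

147 mireds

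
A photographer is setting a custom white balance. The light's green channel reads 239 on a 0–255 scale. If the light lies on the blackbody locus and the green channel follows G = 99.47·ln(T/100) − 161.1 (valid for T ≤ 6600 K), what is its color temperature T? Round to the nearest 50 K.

5600 K

ln t = (239 + 161.1) / 99.47 = 4.0223.
t = e^4.0223 = 55.830.
T = 100·t = 5583 K → 5600 K to the nearest 50 K.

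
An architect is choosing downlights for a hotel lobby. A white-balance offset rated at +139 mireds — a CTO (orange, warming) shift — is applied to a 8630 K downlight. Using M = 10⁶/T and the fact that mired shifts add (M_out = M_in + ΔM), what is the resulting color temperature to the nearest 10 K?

M_in = 10⁶/8630 = 115.87 mireds.
M_out = 115.87 + (+139) = 254.87 mireds.
T_out = 10⁶/254.87 = 3923.5 K → 3920 K.

3920 K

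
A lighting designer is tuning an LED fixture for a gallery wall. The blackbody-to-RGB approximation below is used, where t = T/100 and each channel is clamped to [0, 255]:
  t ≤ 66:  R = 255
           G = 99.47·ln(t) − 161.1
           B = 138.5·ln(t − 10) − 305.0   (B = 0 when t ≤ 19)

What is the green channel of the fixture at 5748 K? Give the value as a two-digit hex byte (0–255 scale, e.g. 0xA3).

0xF2

t = 5748/100 = 57.48; the t ≤ 66 branch applies.
G = 99.47·ln 57.48 − 161.1 = 99.47·4.0514 − 161.1 = 241.896.
Rounded: 242; in hex, 0xF2.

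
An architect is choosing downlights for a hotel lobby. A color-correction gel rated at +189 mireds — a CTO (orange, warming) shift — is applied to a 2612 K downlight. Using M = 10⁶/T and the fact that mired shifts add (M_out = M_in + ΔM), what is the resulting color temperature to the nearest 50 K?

M_in = 10⁶/2612 = 382.85 mireds.
M_out = 382.85 + (+189) = 571.85 mireds.
T_out = 10⁶/571.85 = 1748.7 K → 1750 K.

1750 K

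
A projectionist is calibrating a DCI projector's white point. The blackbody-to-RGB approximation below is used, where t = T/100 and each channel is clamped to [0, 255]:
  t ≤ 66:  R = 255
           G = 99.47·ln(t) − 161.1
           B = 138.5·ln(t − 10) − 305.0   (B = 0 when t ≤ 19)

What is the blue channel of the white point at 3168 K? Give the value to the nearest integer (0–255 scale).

t = 3168/100 = 31.68; the t ≤ 66 branch applies.
B = 138.5·ln(31.68 − 10) − 305.0 = 138.5·ln 21.68 − 305.0 = 138.5·3.0764 − 305.0 = 121.080.
Rounded: 121.

121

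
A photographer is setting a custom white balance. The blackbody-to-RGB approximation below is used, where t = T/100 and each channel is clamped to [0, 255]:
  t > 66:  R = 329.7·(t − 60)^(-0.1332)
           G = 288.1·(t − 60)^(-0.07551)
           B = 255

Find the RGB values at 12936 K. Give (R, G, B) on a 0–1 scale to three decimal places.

(0.735, 0.820, 1.000)

t = 12936/100 = 129.36; the t > 66 branch applies.
R = 329.7·(129.36 − 60)^(-0.1332) = 329.7·69.36^(-0.1332) = 329.7·0.56854 = 187.449.
G = 288.1·(129.36 − 60)^(-0.07551) = 288.1·69.36^(-0.07551) = 288.1·0.72607 = 209.180.
B = 255 by definition for t > 66.
Dividing each by 255: (0.7351, 0.8203, 1.0000) → (0.735, 0.820, 1.000).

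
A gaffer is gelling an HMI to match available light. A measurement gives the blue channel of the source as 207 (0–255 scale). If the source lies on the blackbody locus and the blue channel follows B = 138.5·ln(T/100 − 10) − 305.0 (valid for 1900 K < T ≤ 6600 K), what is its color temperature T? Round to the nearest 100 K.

5000 K

ln(t − 10) = (207 + 305.0) / 138.5 = 3.6968.
t − 10 = e^3.6968 = 40.316, so t = 50.316.
T = 100·t = 5032 K → 5000 K to the nearest 100 K.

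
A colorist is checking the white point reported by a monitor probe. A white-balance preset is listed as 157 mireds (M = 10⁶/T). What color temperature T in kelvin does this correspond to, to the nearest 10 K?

T = 10⁶ / 157 = 6369.43 K → 6370 K.

6370 K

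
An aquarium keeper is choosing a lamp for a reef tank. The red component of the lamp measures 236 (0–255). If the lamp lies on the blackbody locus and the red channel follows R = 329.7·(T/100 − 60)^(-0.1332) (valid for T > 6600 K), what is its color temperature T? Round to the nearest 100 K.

7200 K

(t − 60)^(-0.1332) = 236/329.7 = 0.71580.
t − 60 = 0.71580^(1/-0.1332) = 0.71580^(-7.508) = 12.307, so t = 72.307.
T = 100·t = 7231 K → 7200 K to the nearest 100 K.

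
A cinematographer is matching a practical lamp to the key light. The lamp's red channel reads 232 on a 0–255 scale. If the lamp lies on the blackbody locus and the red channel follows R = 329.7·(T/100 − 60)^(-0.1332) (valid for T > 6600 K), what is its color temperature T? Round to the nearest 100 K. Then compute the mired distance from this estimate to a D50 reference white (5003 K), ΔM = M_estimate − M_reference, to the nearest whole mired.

(t − 60)^(-0.1332) = 232/329.7 = 0.70367.
t − 60 = 0.70367^(1/-0.1332) = 0.70367^(-7.508) = 13.992, so t = 73.992.
T = 100·t = 7399 K → 7400 K to the nearest 100 K.
M_estimate = 10⁶/7400 = 135.14; M_reference = 10⁶/5003 = 199.88.
ΔM = 135.14 − 199.88 = -64.74 → -65 mireds.

-65 mireds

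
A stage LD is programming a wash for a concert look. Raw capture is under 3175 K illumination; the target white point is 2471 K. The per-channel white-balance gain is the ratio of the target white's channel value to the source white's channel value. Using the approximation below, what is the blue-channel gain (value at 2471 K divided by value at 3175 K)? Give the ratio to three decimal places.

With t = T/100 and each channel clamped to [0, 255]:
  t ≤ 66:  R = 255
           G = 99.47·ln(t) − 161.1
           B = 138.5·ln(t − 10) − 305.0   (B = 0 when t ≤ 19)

0.554

At 3175 K (t = 31.75):
  B = 138.5·ln(31.75 − 10) − 305.0 = 138.5·ln 21.75 − 305.0 = 138.5·3.0796 − 305.0 = 121.527.
At 2471 K (t = 24.71):
  B = 138.5·ln(24.71 − 10) − 305.0 = 138.5·ln 14.71 − 305.0 = 138.5·2.6885 − 305.0 = 67.361.
Gain = 67.361 / 121.527 = 0.5543 → 0.554.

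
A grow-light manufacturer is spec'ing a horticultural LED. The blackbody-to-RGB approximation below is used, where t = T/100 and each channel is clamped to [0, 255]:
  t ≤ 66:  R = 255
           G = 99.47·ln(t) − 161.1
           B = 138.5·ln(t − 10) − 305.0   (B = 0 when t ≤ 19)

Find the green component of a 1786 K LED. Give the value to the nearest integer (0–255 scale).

t = 1786/100 = 17.86; the t ≤ 66 branch applies.
G = 99.47·ln 17.86 − 161.1 = 99.47·2.8826 − 161.1 = 125.629.
Rounded: 126.

126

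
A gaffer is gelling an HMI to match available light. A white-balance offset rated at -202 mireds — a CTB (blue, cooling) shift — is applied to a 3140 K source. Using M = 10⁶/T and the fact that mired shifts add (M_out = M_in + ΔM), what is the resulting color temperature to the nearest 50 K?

M_in = 10⁶/3140 = 318.47 mireds.
M_out = 318.47 + (-202) = 116.47 mireds.
T_out = 10⁶/116.47 = 8585.8 K → 8600 K.

8600 K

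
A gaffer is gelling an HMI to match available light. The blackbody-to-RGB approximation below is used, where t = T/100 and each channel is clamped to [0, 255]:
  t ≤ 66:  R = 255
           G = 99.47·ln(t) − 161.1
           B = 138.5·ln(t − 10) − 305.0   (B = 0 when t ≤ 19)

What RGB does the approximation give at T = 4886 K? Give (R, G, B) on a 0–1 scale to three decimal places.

t = 4886/100 = 48.86; the t ≤ 66 branch applies.
R = 255 by definition for t ≤ 66.
G = 99.47·ln 48.86 − 161.1 = 99.47·3.8890 − 161.1 = 225.735.
B = 138.5·ln(48.86 − 10) − 305.0 = 138.5·ln 38.86 − 305.0 = 138.5·3.6600 − 305.0 = 201.905.
Dividing each by 255: (1.0000, 0.8852, 0.7918) → (1.000, 0.885, 0.792).

(1.000, 0.885, 0.792)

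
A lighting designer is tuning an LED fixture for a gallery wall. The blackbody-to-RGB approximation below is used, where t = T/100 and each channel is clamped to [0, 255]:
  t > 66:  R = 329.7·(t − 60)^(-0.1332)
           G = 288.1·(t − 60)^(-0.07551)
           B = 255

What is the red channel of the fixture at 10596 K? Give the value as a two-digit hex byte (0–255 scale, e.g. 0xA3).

0xC6

t = 10596/100 = 105.96; the t > 66 branch applies.
R = 329.7·(105.96 − 60)^(-0.1332) = 329.7·45.96^(-0.1332) = 329.7·0.60058 = 198.011.
Rounded: 198; in hex, 0xC6.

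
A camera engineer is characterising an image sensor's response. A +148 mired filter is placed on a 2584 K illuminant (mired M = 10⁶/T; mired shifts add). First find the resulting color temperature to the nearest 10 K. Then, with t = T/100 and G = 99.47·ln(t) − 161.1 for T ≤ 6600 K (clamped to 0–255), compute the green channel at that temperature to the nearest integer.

130

M_in = 10⁶/2584 = 387.00; M_out = 387.00 + (+148) = 535.00.
T_out = 10⁶/535.00 = 1869.2 K → 1870 K; t = 18.7.
G = 99.47·ln 18.7 − 161.1 = 99.47·2.9285 − 161.1 = 130.200.
Rounded: 130.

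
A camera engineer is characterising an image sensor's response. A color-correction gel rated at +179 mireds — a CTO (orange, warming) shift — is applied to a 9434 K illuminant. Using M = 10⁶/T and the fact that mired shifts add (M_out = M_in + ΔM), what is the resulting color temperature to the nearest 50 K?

3500 K

M_in = 10⁶/9434 = 106.00 mireds.
M_out = 106.00 + (+179) = 285.00 mireds.
T_out = 10⁶/285.00 = 3508.8 K → 3500 K.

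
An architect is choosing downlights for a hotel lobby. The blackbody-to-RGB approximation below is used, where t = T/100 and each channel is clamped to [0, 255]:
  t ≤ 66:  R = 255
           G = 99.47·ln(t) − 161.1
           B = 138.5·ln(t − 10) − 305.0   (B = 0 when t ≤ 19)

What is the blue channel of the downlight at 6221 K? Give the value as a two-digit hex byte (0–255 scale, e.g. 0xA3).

0xF3

t = 6221/100 = 62.21; the t ≤ 66 branch applies.
B = 138.5·ln(62.21 − 10) − 305.0 = 138.5·ln 52.21 − 305.0 = 138.5·3.9553 − 305.0 = 242.805.
Rounded: 243; in hex, 0xF3.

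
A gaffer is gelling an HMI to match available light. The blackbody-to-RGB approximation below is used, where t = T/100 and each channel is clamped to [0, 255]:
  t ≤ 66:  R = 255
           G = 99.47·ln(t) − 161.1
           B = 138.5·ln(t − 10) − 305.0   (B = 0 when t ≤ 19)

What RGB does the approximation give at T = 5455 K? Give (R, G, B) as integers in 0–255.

(255, 237, 221)

t = 5455/100 = 54.55; the t ≤ 66 branch applies.
R = 255 by definition for t ≤ 66.
G = 99.47·ln 54.55 − 161.1 = 99.47·3.9991 − 161.1 = 236.692.
B = 138.5·ln(54.55 − 10) − 305.0 = 138.5·ln 44.55 − 305.0 = 138.5·3.7966 − 305.0 = 220.831.
Rounded: (255, 237, 221).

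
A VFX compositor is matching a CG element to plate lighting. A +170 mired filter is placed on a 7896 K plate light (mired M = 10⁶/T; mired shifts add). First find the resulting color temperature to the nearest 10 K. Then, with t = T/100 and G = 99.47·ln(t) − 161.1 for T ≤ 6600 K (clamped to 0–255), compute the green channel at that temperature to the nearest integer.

M_in = 10⁶/7896 = 126.65; M_out = 126.65 + (+170) = 296.65.
T_out = 10⁶/296.65 = 3371.0 K → 3370 K; t = 33.7.
G = 99.47·ln 33.7 − 161.1 = 99.47·3.5175 − 161.1 = 188.786.
Rounded: 189.

189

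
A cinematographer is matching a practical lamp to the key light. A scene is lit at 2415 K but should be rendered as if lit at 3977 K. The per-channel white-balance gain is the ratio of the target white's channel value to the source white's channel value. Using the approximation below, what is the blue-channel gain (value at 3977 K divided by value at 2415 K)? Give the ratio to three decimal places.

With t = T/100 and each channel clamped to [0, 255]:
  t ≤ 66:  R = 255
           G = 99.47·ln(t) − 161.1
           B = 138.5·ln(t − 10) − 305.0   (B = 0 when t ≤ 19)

At 2415 K (t = 24.15):
  B = 138.5·ln(24.15 − 10) − 305.0 = 138.5·ln 14.15 − 305.0 = 138.5·2.6497 − 305.0 = 61.985.
At 3977 K (t = 39.77):
  B = 138.5·ln(39.77 − 10) − 305.0 = 138.5·ln 29.77 − 305.0 = 138.5·3.3935 − 305.0 = 165.000.
Gain = 165.000 / 61.985 = 2.6619 → 2.662.

2.662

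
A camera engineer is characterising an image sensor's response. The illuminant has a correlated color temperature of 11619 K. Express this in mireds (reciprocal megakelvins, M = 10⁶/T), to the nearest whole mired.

M = 10⁶ / 11619 = 86.066 → 86 mireds.

86 mireds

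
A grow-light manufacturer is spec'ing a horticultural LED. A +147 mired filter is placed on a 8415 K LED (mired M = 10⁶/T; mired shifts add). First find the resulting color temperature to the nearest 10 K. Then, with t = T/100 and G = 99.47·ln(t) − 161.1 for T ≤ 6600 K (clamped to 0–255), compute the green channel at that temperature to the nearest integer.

M_in = 10⁶/8415 = 118.84; M_out = 118.84 + (+147) = 265.84.
T_out = 10⁶/265.84 = 3761.7 K → 3760 K; t = 37.6.
G = 99.47·ln 37.6 − 161.1 = 99.47·3.6270 − 161.1 = 199.678.
Rounded: 200.

200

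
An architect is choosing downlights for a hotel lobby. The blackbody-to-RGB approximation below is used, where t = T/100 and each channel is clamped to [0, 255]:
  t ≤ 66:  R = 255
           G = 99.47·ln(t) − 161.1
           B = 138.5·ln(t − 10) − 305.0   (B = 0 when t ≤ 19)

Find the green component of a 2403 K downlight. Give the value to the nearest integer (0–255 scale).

155

t = 2403/100 = 24.03; the t ≤ 66 branch applies.
G = 99.47·ln 24.03 − 161.1 = 99.47·3.1793 − 161.1 = 155.145.
Rounded: 155.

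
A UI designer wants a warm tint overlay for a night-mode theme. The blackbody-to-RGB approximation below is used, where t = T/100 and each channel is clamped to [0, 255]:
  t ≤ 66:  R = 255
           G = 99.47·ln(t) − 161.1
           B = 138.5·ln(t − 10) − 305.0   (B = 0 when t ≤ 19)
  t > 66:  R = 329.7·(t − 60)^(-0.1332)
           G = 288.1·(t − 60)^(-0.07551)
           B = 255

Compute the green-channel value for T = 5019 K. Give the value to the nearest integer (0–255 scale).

228

t = 5019/100 = 50.19; the t ≤ 66 branch applies.
G = 99.47·ln 50.19 − 161.1 = 99.47·3.9158 − 161.1 = 228.406.
Rounded: 228.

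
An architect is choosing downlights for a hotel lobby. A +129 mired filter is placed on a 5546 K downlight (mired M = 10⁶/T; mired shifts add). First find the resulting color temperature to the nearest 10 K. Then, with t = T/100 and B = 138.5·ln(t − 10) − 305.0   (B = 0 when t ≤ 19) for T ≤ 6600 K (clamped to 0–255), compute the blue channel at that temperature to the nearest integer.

125

M_in = 10⁶/5546 = 180.31; M_out = 180.31 + (+129) = 309.31.
T_out = 10⁶/309.31 = 3233.0 K → 3230 K; t = 32.3.
B = 138.5·ln(32.3 − 10) − 305.0 = 138.5·ln 22.3 − 305.0 = 138.5·3.1046 − 305.0 = 124.985.
Rounded: 125.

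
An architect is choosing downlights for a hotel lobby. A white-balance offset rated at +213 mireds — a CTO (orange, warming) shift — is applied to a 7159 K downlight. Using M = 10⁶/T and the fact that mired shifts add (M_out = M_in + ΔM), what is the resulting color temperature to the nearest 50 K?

M_in = 10⁶/7159 = 139.68 mireds.
M_out = 139.68 + (+213) = 352.68 mireds.
T_out = 10⁶/352.68 = 2835.4 K → 2850 K.

2850 K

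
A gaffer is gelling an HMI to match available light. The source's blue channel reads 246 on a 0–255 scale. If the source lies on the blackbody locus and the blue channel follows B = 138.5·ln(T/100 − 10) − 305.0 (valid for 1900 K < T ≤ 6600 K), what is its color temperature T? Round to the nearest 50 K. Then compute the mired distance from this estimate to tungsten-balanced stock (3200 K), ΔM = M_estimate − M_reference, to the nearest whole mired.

ln(t − 10) = (246 + 305.0) / 138.5 = 3.9783.
t − 10 = e^3.9783 = 53.428, so t = 63.428.
T = 100·t = 6343 K → 6350 K to the nearest 50 K.
M_estimate = 10⁶/6350 = 157.48; M_reference = 10⁶/3200 = 312.50.
ΔM = 157.48 − 312.50 = -155.02 → -155 mireds.

-155 mireds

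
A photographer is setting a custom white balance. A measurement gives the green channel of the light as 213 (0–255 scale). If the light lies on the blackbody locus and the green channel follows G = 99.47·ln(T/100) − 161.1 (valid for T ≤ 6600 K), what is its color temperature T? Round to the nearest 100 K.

ln t = (213 + 161.1) / 99.47 = 3.7609.
t = e^3.7609 = 42.989.
T = 100·t = 4299 K → 4300 K to the nearest 100 K.

4300 K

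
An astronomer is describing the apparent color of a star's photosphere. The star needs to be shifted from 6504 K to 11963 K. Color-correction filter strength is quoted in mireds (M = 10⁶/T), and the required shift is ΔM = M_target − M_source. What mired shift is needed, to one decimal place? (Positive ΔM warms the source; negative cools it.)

-70.2 mireds

M_source = 10⁶/6504 = 153.752; M_target = 10⁶/11963 = 83.591.
ΔM = 83.591 − 153.752 = -70.160 → -70.2 mireds, a cooling shift.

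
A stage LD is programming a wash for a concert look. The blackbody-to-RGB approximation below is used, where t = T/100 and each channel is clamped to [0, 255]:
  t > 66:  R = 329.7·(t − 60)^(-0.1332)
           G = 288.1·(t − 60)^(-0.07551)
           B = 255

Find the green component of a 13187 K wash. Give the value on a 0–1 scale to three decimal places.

t = 13187/100 = 131.87; the t > 66 branch applies.
G = 288.1·(131.87 − 60)^(-0.07551) = 288.1·71.87^(-0.07551) = 288.1·0.72412 = 208.620.
On a 0–1 scale: 208.620/255 = 0.8181 → 0.818.

0.818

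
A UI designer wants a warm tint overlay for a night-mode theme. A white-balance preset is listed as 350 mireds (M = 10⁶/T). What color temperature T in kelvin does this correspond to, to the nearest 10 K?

T = 10⁶ / 350 = 2857.14 K → 2860 K.

2860 K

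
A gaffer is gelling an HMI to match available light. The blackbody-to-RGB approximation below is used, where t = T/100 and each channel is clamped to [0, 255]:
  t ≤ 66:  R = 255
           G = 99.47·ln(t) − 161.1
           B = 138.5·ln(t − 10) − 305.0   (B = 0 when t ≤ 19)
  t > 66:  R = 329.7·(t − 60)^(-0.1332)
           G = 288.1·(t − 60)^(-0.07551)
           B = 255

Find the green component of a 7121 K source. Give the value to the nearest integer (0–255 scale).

240

t = 7121/100 = 71.21; the t > 66 branch applies.
G = 288.1·(71.21 − 60)^(-0.07551) = 288.1·11.21^(-0.07551) = 288.1·0.83319 = 240.042.
Rounded: 240.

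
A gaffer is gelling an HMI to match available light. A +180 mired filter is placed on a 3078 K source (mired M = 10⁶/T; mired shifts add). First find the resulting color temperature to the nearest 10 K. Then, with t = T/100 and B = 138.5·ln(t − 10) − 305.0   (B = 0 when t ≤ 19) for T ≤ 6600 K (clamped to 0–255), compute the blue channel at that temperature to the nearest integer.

11

M_in = 10⁶/3078 = 324.89; M_out = 324.89 + (+180) = 504.89.
T_out = 10⁶/504.89 = 1980.6 K → 1980 K; t = 19.8.
B = 138.5·ln(19.8 − 10) − 305.0 = 138.5·ln 9.8 − 305.0 = 138.5·2.2824 − 305.0 = 11.110.
Rounded: 11.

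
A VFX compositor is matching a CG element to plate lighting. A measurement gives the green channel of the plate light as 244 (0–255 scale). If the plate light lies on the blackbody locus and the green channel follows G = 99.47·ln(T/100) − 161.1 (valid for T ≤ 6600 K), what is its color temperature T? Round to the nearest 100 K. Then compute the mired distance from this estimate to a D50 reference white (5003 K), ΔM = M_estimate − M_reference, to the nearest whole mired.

-30 mireds

ln t = (244 + 161.1) / 99.47 = 4.0726.
t = e^4.0726 = 58.709.
T = 100·t = 5871 K → 5900 K to the nearest 100 K.
M_estimate = 10⁶/5900 = 169.49; M_reference = 10⁶/5003 = 199.88.
ΔM = 169.49 − 199.88 = -30.39 → -30 mireds.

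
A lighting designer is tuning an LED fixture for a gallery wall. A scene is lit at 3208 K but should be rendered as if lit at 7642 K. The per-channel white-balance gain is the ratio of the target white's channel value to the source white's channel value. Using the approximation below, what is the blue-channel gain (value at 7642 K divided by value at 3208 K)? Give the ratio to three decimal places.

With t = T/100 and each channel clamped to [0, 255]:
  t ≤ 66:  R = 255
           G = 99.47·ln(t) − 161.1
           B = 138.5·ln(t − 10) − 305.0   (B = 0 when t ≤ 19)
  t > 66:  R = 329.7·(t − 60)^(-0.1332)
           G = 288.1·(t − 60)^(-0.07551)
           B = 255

At 3208 K (t = 32.08):
  B = 138.5·ln(32.08 − 10) − 305.0 = 138.5·ln 22.08 − 305.0 = 138.5·3.0947 − 305.0 = 123.612.
At 7642 K (t = 76.42):
  B = 255 by definition for t > 66.
Gain = 255.000 / 123.612 = 2.0629 → 2.063.

2.063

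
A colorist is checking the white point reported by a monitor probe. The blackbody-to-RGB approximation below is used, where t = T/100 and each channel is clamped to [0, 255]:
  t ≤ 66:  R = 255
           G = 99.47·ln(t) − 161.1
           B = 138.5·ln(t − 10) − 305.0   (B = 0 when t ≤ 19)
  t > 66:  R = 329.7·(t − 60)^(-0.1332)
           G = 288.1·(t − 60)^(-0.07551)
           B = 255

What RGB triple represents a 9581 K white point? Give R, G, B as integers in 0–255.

t = 9581/100 = 95.81; the t > 66 branch applies.
R = 329.7·(95.81 − 60)^(-0.1332) = 329.7·35.81^(-0.1332) = 329.7·0.62088 = 204.704.
G = 288.1·(95.81 − 60)^(-0.07551) = 288.1·35.81^(-0.07551) = 288.1·0.76323 = 219.887.
B = 255 by definition for t > 66.
Rounded: (205, 220, 255).

R=205, G=220, B=255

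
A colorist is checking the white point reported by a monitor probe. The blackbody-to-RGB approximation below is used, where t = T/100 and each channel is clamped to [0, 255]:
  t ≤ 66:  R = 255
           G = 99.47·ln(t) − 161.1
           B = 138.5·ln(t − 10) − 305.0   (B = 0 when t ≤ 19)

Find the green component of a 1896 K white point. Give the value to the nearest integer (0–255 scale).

t = 1896/100 = 18.96; the t ≤ 66 branch applies.
G = 99.47·ln 18.96 − 161.1 = 99.47·2.9423 − 161.1 = 131.574.
Rounded: 132.

132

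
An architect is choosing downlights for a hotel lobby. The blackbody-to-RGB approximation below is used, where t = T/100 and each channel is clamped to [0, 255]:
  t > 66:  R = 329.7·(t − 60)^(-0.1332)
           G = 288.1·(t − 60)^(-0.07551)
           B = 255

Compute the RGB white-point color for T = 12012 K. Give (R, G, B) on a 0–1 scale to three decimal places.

t = 12012/100 = 120.12; the t > 66 branch applies.
R = 329.7·(120.12 − 60)^(-0.1332) = 329.7·60.12^(-0.1332) = 329.7·0.57947 = 191.053.
G = 288.1·(120.12 − 60)^(-0.07551) = 288.1·60.12^(-0.07551) = 288.1·0.73395 = 211.451.
B = 255 by definition for t > 66.
Dividing each by 255: (0.7492, 0.8292, 1.0000) → (0.749, 0.829, 1.000).

(0.749, 0.829, 1.000)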